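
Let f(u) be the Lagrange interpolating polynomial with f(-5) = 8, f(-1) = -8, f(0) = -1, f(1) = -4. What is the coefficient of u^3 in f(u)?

-6/5

Build the Lagrange basis polynomials:
L_0(u) = (u + 1)u(u - 1) / [-120] = -(1/120)u^3 + (1/120)u
L_1(u) = (u + 5)u(u - 1) / [8] = (1/8)u^3 + (1/2)u^2 - (5/8)u
L_2(u) = (u + 5)(u + 1)(u - 1) / [-5] = -(1/5)u^3 - u^2 + (1/5)u + 1
L_3(u) = (u + 5)(u + 1)u / [12] = (1/12)u^3 + (1/2)u^2 + (5/12)u
f(u) = 8·L_0 + (-8)·L_1 + (-1)·L_2 + (-4)·L_3
Only the coefficient of u^3 is needed; take it from each L_i and combine:
8·(-1/120) + (-8)·(1/8) + (-1)·(-1/5) + (-4)·(1/12) = -6/5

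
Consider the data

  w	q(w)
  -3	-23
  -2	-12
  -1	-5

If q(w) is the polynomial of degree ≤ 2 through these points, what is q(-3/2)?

-8

Using Newton's divided-difference form:
q[-3,-2] = (-12 - (-23)) / (-2 - (-3)) = 11
q[-2,-1] = (-5 - (-12)) / (-1 - (-2)) = 7
q[-3,-2,-1] = (7 - 11) / (-1 - (-3)) = -2
q(-3/2) = -23 + 11·(3/2) + (-2)·(3/2)·(1/2) = -8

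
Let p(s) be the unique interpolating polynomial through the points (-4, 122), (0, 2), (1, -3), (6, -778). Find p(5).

-463

Evaluate each Lagrange basis at s = 5:
L_0(5) = (5)·(4)·(-1)/[(-4)·(-5)·(-10)] = 1/10
L_1(5) = (9)·(4)·(-1)/[(4)·(-1)·(-6)] = -3/2
L_2(5) = (9)·(5)·(-1)/[(5)·(1)·(-5)] = 9/5
L_3(5) = (9)·(5)·(4)/[(10)·(6)·(5)] = 3/5
Sum: 122·(1/10) + 2·(-3/2) + (-3)·(9/5) + (-778)·(3/5) = -463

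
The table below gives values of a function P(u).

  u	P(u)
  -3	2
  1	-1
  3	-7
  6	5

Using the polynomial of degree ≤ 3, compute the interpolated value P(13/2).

L_0(13/2) = (11/2)·(7/2)·(1/2)/[(-4)·(-6)·(-9)] = -77/1728
L_1(13/2) = (19/2)·(7/2)·(1/2)/[(4)·(-2)·(-5)] = 133/320
L_2(13/2) = (19/2)·(11/2)·(1/2)/[(6)·(2)·(-3)] = -209/288
L_3(13/2) = (19/2)·(11/2)·(7/2)/[(9)·(5)·(3)] = 1463/1080
Sum: 2·(-77/1728) + (-1)·(133/320) + (-7)·(-209/288) + 5·(1463/1080) = 32683/2880

32683/2880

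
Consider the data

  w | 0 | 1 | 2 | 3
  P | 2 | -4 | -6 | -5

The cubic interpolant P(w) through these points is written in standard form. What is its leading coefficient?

-1/6

The leading coefficient equals the top divided difference P[0,1,2,3].
P[0,1] = (-4 - 2) / (1 - 0) = -6
P[1,2] = (-6 - (-4)) / (2 - 1) = -2
P[2,3] = (-5 - (-6)) / (3 - 2) = 1
P[0,1,2] = (-2 - (-6)) / (2 - 0) = 2
P[1,2,3] = (1 - (-2)) / (3 - 1) = 3/2
P[0,1,2,3] = (3/2 - 2) / (3 - 0) = -1/6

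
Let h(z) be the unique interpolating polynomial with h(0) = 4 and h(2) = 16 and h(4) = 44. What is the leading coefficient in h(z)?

2

L_0(z) = (z - 2)(z - 4) / [8] = (1/8)z^2 - (3/4)z + 1
L_1(z) = z(z - 4) / [-4] = -(1/4)z^2 + z
L_2(z) = z(z - 2) / [8] = (1/8)z^2 - (1/4)z
h(z) = 4·L_0 + 16·L_1 + 44·L_2
Only the coefficient of z^2 is needed; take it from each L_i and combine:
4·(1/8) + 16·(-1/4) + 44·(1/8) = 2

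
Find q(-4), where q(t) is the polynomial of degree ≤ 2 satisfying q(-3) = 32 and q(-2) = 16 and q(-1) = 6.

L_0(-4) = (-2)·(-3)/[(-1)·(-2)] = 3
L_1(-4) = (-1)·(-3)/[(1)·(-1)] = -3
L_2(-4) = (-1)·(-2)/[(2)·(1)] = 1
Sum: 32·(3) + 16·(-3) + 6·(1) = 54

54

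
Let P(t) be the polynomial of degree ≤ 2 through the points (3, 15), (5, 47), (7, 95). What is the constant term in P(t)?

-3

Build the Lagrange basis polynomials:
L_0(t) = (t - 5)(t - 7) / [8] = (1/8)t^2 - (3/2)t + 35/8
L_1(t) = (t - 3)(t - 7) / [-4] = -(1/4)t^2 + (5/2)t - 21/4
L_2(t) = (t - 3)(t - 5) / [8] = (1/8)t^2 - t + 15/8
P(t) = 15·L_0 + 47·L_1 + 95·L_2
Only the constant term is needed; take it from each L_i and combine:
15·(35/8) + 47·(-21/4) + 95·(15/8) = -3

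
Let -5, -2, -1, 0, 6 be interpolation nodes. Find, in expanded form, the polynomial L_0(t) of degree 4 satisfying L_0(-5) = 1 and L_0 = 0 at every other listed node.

L_0(t) = (t + 2)(t + 1)t(t - 6) / [(-3)·(-4)·(-5)·(-11)]
       = (t^4 - 3t^3 - 16t^2 - 12t) / (660)

L_0(t) = (1/660)t^4 - (1/220)t^3 - (4/165)t^2 - (1/55)t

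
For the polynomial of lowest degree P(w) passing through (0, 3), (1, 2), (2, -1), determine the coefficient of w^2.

Build the Lagrange basis polynomials:
L_0(w) = (w - 1)(w - 2) / [2] = (1/2)w^2 - (3/2)w + 1
L_1(w) = w(w - 2) / [-1] = -w^2 + 2w
L_2(w) = w(w - 1) / [2] = (1/2)w^2 - (1/2)w
P(w) = 3·L_0 + 2·L_1 + (-1)·L_2
Only the coefficient of w^2 is needed; take it from each L_i and combine:
3·(1/2) + 2·(-1) + (-1)·(1/2) = -1

-1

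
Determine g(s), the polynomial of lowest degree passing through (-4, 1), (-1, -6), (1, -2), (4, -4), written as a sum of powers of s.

g(s) = -(7/40)s^3 + (1/6)s^2 + (87/40)s - 25/6

Build the Lagrange basis polynomials:
L_0(s) = (s + 1)(s - 1)(s - 4) / [-120] = -(1/120)s^3 + (1/30)s^2 + (1/120)s - 1/30
L_1(s) = (s + 4)(s - 1)(s - 4) / [30] = (1/30)s^3 - (1/30)s^2 - (8/15)s + 8/15
L_2(s) = (s + 4)(s + 1)(s - 4) / [-30] = -(1/30)s^3 - (1/30)s^2 + (8/15)s + 8/15
L_3(s) = (s + 4)(s + 1)(s - 1) / [120] = (1/120)s^3 + (1/30)s^2 - (1/120)s - 1/30
g(s) = 1·L_0 + (-6)·L_1 + (-2)·L_2 + (-4)·L_3
  1·L_0(s) = -(1/120)s^3 + (1/30)s^2 + (1/120)s - 1/30
  (-6)·L_1(s) = -(1/5)s^3 + (1/5)s^2 + (16/5)s - 16/5
  (-2)·L_2(s) = (1/15)s^3 + (1/15)s^2 - (16/15)s - 16/15
  (-4)·L_3(s) = -(1/30)s^3 - (2/15)s^2 + (1/30)s + 2/15
Adding term by term: -(7/40)s^3 + (1/6)s^2 + (87/40)s - 25/6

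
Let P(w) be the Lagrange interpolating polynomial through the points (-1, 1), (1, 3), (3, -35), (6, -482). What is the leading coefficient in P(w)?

L_0(w) = (w - 1)(w - 3)(w - 6) / [-56] = -(1/56)w^3 + (5/28)w^2 - (27/56)w + 9/28
L_1(w) = (w + 1)(w - 3)(w - 6) / [20] = (1/20)w^3 - (2/5)w^2 + (9/20)w + 9/10
L_2(w) = (w + 1)(w - 1)(w - 6) / [-24] = -(1/24)w^3 + (1/4)w^2 + (1/24)w - 1/4
L_3(w) = (w + 1)(w - 1)(w - 3) / [105] = (1/105)w^3 - (1/35)w^2 - (1/105)w + 1/35
P(w) = 1·L_0 + 3·L_1 + (-35)·L_2 + (-482)·L_3
Only the coefficient of w^3 is needed; take it from each L_i and combine:
1·(-1/56) + 3·(1/20) + (-35)·(-1/24) + (-482)·(1/105) = -3

-3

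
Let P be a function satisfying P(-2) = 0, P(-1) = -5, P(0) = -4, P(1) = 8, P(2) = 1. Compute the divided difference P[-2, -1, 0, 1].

P[-2,-1] = (-5 - 0) / (-1 - (-2)) = -5
P[-1,0] = (-4 - (-5)) / (0 - (-1)) = 1
P[0,1] = (8 - (-4)) / (1 - 0) = 12
P[-2,-1,0] = (1 - (-5)) / (0 - (-2)) = 3
P[-1,0,1] = (12 - 1) / (1 - (-1)) = 11/2
P[-2,-1,0,1] = (11/2 - 3) / (1 - (-2)) = 5/6

5/6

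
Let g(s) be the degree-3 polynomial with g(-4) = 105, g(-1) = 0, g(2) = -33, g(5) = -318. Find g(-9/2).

Evaluate each Lagrange basis at s = -9/2:
L_0(-9/2) = (-7/2)·(-13/2)·(-19/2)/[(-3)·(-6)·(-9)] = 1729/1296
L_1(-9/2) = (-1/2)·(-13/2)·(-19/2)/[(3)·(-3)·(-6)] = -247/432
L_2(-9/2) = (-1/2)·(-7/2)·(-19/2)/[(6)·(3)·(-3)] = 133/432
L_3(-9/2) = (-1/2)·(-7/2)·(-13/2)/[(9)·(6)·(3)] = -91/1296
Sum: 105·(1729/1296) + 0 + (-33)·(133/432) + (-318)·(-91/1296) = 609/4

609/4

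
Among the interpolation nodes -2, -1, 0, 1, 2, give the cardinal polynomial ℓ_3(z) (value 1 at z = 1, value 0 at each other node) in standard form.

ℓ_3(z) = -(1/6)z^4 - (1/6)z^3 + (2/3)z^2 + (2/3)z

ℓ_3(z) = (z + 2)(z + 1)z(z - 2) / [(3)·(2)·(1)·(-1)]
       = (z^4 + z^3 - 4z^2 - 4z) / (-6)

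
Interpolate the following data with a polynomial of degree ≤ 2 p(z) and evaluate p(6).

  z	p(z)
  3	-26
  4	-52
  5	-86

-128

L_0(6) = (2)·(1)/[(-1)·(-2)] = 1
L_1(6) = (3)·(1)/[(1)·(-1)] = -3
L_2(6) = (3)·(2)/[(2)·(1)] = 3
Sum: (-26)·(1) + (-52)·(-3) + (-86)·(3) = -128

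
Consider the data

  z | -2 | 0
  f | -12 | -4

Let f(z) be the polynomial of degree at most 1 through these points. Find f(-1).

L_0(-1) = (-1)/[(-2)] = 1/2
L_1(-1) = (1)/[(2)] = 1/2
Sum: (-12)·(1/2) + (-4)·(1/2) = -8

-8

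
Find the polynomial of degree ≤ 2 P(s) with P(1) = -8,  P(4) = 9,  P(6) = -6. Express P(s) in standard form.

Build the Lagrange basis polynomials:
L_0(s) = (s - 4)(s - 6) / [15] = (1/15)s^2 - (2/3)s + 8/5
L_1(s) = (s - 1)(s - 6) / [-6] = -(1/6)s^2 + (7/6)s - 1
L_2(s) = (s - 1)(s - 4) / [10] = (1/10)s^2 - (1/2)s + 2/5
P(s) = (-8)·L_0 + 9·L_1 + (-6)·L_2
  (-8)·L_0(s) = -(8/15)s^2 + (16/3)s - 64/5
  9·L_1(s) = -(3/2)s^2 + (21/2)s - 9
  (-6)·L_2(s) = -(3/5)s^2 + 3s - 12/5
Adding term by term: -(79/30)s^2 + (113/6)s - 121/5

P(s) = -(79/30)s^2 + (113/6)s - 121/5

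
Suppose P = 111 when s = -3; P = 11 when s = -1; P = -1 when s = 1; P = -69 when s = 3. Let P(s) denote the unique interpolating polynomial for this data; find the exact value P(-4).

239

Using Newton's divided-difference form:
P[-3,-1] = (11 - 111) / (-1 - (-3)) = -50
P[-1,1] = (-1 - 11) / (1 - (-1)) = -6
P[1,3] = (-69 - (-1)) / (3 - 1) = -34
P[-3,-1,1] = (-6 - (-50)) / (1 - (-3)) = 11
P[-1,1,3] = (-34 - (-6)) / (3 - (-1)) = -7
P[-3,-1,1,3] = (-7 - 11) / (3 - (-3)) = -3
P(-4) = 111 + (-50)·(-1) + 11·(-1)·(-3) + (-3)·(-1)·(-3)·(-5) = 239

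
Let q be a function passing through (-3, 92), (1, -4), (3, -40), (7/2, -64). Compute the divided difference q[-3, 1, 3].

1

q[-3,1] = (-4 - 92) / (1 - (-3)) = -24
q[1,3] = (-40 - (-4)) / (3 - 1) = -18
q[-3,1,3] = (-18 - (-24)) / (3 - (-3)) = 1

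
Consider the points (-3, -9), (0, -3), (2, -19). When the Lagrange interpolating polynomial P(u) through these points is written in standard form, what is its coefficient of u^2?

Build the Lagrange basis polynomials:
L_0(u) = u(u - 2) / [15] = (1/15)u^2 - (2/15)u
L_1(u) = (u + 3)(u - 2) / [-6] = -(1/6)u^2 - (1/6)u + 1
L_2(u) = (u + 3)u / [10] = (1/10)u^2 + (3/10)u
P(u) = (-9)·L_0 + (-3)·L_1 + (-19)·L_2
Only the coefficient of u^2 is needed; take it from each L_i and combine:
(-9)·(1/15) + (-3)·(-1/6) + (-19)·(1/10) = -2

-2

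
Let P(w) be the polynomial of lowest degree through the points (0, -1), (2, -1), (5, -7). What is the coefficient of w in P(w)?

4/5

Build the Lagrange basis polynomials:
L_0(w) = (w - 2)(w - 5) / [10] = (1/10)w^2 - (7/10)w + 1
L_1(w) = w(w - 5) / [-6] = -(1/6)w^2 + (5/6)w
L_2(w) = w(w - 2) / [15] = (1/15)w^2 - (2/15)w
P(w) = (-1)·L_0 + (-1)·L_1 + (-7)·L_2
Only the coefficient of w is needed; take it from each L_i and combine:
(-1)·(-7/10) + (-1)·(5/6) + (-7)·(-2/15) = 4/5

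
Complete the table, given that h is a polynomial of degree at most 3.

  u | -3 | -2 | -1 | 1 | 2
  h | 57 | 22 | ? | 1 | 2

5

The 4 known values determine h uniquely (degree ≤ 3).
L_0(-1) = (1)·(-2)·(-3)/[(-1)·(-4)·(-5)] = -3/10
L_1(-1) = (2)·(-2)·(-3)/[(1)·(-3)·(-4)] = 1
L_2(-1) = (2)·(1)·(-3)/[(4)·(3)·(-1)] = 1/2
L_3(-1) = (2)·(1)·(-2)/[(5)·(4)·(1)] = -1/5
Sum: 57·(-3/10) + 22·(1) + 1·(1/2) + 2·(-1/5) = 5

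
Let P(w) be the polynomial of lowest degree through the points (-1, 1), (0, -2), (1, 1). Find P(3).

25

L_0(3) = (3)·(2)/[(-1)·(-2)] = 3
L_1(3) = (4)·(2)/[(1)·(-1)] = -8
L_2(3) = (4)·(3)/[(2)·(1)] = 6
Sum: 1·(3) + (-2)·(-8) + 1·(6) = 25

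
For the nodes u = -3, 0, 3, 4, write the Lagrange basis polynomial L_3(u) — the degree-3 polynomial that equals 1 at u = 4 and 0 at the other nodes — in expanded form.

L_3(u) = (1/28)u^3 - (9/28)u

L_3(u) = (u + 3)u(u - 3) / [(7)·(4)·(1)]
       = (u^3 - 9u) / (28)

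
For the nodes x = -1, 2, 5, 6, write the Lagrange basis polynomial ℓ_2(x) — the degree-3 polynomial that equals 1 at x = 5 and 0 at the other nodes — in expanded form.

ℓ_2(x) = -(1/18)x^3 + (7/18)x^2 - (2/9)x - 2/3

ℓ_2(x) = (x + 1)(x - 2)(x - 6) / [(6)·(3)·(-1)]
       = (x^3 - 7x^2 + 4x + 12) / (-18)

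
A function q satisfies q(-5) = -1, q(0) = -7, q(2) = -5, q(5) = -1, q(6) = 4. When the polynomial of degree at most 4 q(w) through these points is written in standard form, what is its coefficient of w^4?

The leading coefficient equals the top divided difference q[-5,0,2,5,6].
q[-5,0] = (-7 - (-1)) / (0 - (-5)) = -6/5
q[0,2] = (-5 - (-7)) / (2 - 0) = 1
q[2,5] = (-1 - (-5)) / (5 - 2) = 4/3
q[5,6] = (4 - (-1)) / (6 - 5) = 5
q[-5,0,2] = (1 - (-6/5)) / (2 - (-5)) = 11/35
q[0,2,5] = (4/3 - 1) / (5 - 0) = 1/15
q[2,5,6] = (5 - 4/3) / (6 - 2) = 11/12
q[-5,0,2,5] = (1/15 - 11/35) / (5 - (-5)) = -13/525
q[0,2,5,6] = (11/12 - 1/15) / (6 - 0) = 17/120
q[-5,0,2,5,6] = (17/120 - (-13/525)) / (6 - (-5)) = 233/15400

233/15400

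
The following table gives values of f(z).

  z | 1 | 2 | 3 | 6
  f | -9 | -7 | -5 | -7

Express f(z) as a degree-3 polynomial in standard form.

f(z) = -(2/15)z^3 + (4/5)z^2 + (8/15)z - 51/5

Newton's divided differences:
f[1,2] = (-7 - (-9)) / (2 - 1) = 2
f[2,3] = (-5 - (-7)) / (3 - 2) = 2
f[3,6] = (-7 - (-5)) / (6 - 3) = -2/3
f[1,2,3] = (2 - 2) / (3 - 1) = 0
f[2,3,6] = (-2/3 - 2) / (6 - 2) = -2/3
f[1,2,3,6] = (-2/3 - 0) / (6 - 1) = -2/15
f(z) = -9 + 2·(z - 1) + (-2/15)·(z - 1)(z - 2)(z - 3)
Expanding: f(z) = -(2/15)z^3 + (4/5)z^2 + (8/15)z - 51/5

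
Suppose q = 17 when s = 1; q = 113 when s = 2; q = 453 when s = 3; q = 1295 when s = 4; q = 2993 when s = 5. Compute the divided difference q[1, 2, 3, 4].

43

q[1,2] = (113 - 17) / (2 - 1) = 96
q[2,3] = (453 - 113) / (3 - 2) = 340
q[3,4] = (1295 - 453) / (4 - 3) = 842
q[1,2,3] = (340 - 96) / (3 - 1) = 122
q[2,3,4] = (842 - 340) / (4 - 2) = 251
q[1,2,3,4] = (251 - 122) / (4 - 1) = 43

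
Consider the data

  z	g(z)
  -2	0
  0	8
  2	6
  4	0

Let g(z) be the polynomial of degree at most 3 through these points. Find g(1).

63/8

Evaluate each Lagrange basis at z = 1:
L_0(1) = (1)·(-1)·(-3)/[(-2)·(-4)·(-6)] = -1/16
L_1(1) = (3)·(-1)·(-3)/[(2)·(-2)·(-4)] = 9/16
L_2(1) = (3)·(1)·(-3)/[(4)·(2)·(-2)] = 9/16
L_3(1) = (3)·(1)·(-1)/[(6)·(4)·(2)] = -1/16
Sum: 0 + 8·(9/16) + 6·(9/16) + 0 = 63/8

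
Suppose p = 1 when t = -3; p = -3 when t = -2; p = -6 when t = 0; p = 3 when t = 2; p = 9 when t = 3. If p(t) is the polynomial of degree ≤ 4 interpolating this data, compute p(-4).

44/15

L_0(-4) = (-2)·(-4)·(-6)·(-7)/[(-1)·(-3)·(-5)·(-6)] = 56/15
L_1(-4) = (-1)·(-4)·(-6)·(-7)/[(1)·(-2)·(-4)·(-5)] = -21/5
L_2(-4) = (-1)·(-2)·(-6)·(-7)/[(3)·(2)·(-2)·(-3)] = 7/3
L_3(-4) = (-1)·(-2)·(-4)·(-7)/[(5)·(4)·(2)·(-1)] = -7/5
L_4(-4) = (-1)·(-2)·(-4)·(-6)/[(6)·(5)·(3)·(1)] = 8/15
Sum: 1·(56/15) + (-3)·(-21/5) + (-6)·(7/3) + 3·(-7/5) + 9·(8/15) = 44/15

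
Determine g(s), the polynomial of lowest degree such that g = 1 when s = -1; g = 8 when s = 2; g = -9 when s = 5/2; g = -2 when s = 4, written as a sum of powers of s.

L_0(s) = (s - 2)(s - 5/2)(s - 4) / [-105/2] = -(2/105)s^3 + (17/105)s^2 - (46/105)s + 8/21
L_1(s) = (s + 1)(s - 5/2)(s - 4) / [3] = (1/3)s^3 - (11/6)s^2 + (7/6)s + 10/3
L_2(s) = (s + 1)(s - 2)(s - 4) / [-21/8] = -(8/21)s^3 + (40/21)s^2 - (16/21)s - 64/21
L_3(s) = (s + 1)(s - 2)(s - 5/2) / [15] = (1/15)s^3 - (7/30)s^2 + (1/30)s + 1/3
g(s) = 1·L_0 + 8·L_1 + (-9)·L_2 + (-2)·L_3
  1·L_0(s) = -(2/105)s^3 + (17/105)s^2 - (46/105)s + 8/21
  8·L_1(s) = (8/3)s^3 - (44/3)s^2 + (28/3)s + 80/3
  (-9)·L_2(s) = (24/7)s^3 - (120/7)s^2 + (48/7)s + 192/7
  (-2)·L_3(s) = -(2/15)s^3 + (7/15)s^2 - (1/15)s - 2/3
Adding term by term: (208/35)s^3 - (3274/105)s^2 + (549/35)s + 1130/21

g(s) = (208/35)s^3 - (3274/105)s^2 + (549/35)s + 1130/21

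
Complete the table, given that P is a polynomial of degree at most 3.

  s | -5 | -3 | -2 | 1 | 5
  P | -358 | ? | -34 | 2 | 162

-94

The 4 known values determine P uniquely (degree ≤ 3).
Evaluate each Lagrange basis at s = -3:
L_0(-3) = (-1)·(-4)·(-8)/[(-3)·(-6)·(-10)] = 8/45
L_1(-3) = (2)·(-4)·(-8)/[(3)·(-3)·(-7)] = 64/63
L_2(-3) = (2)·(-1)·(-8)/[(6)·(3)·(-4)] = -2/9
L_3(-3) = (2)·(-1)·(-4)/[(10)·(7)·(4)] = 1/35
Sum: (-358)·(8/45) + (-34)·(64/63) + 2·(-2/9) + 162·(1/35) = -94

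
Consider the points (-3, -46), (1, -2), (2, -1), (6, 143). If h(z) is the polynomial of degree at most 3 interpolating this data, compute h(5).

Using Newton's divided-difference form:
h[-3,1] = (-2 - (-46)) / (1 - (-3)) = 11
h[1,2] = (-1 - (-2)) / (2 - 1) = 1
h[2,6] = (143 - (-1)) / (6 - 2) = 36
h[-3,1,2] = (1 - 11) / (2 - (-3)) = -2
h[1,2,6] = (36 - 1) / (6 - 1) = 7
h[-3,1,2,6] = (7 - (-2)) / (6 - (-3)) = 1
h(5) = -46 + 11·(8) + (-2)·(8)·(4) + 1·(8)·(4)·(3) = 74

74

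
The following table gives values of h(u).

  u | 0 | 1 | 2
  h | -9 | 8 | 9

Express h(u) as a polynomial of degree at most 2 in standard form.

h(u) = -8u^2 + 25u - 9

Newton's divided differences:
h[0,1] = (8 - (-9)) / (1 - 0) = 17
h[1,2] = (9 - 8) / (2 - 1) = 1
h[0,1,2] = (1 - 17) / (2 - 0) = -8
h(u) = -9 + 17·u + (-8)·u(u - 1)
Expanding: h(u) = -8u^2 + 25u - 9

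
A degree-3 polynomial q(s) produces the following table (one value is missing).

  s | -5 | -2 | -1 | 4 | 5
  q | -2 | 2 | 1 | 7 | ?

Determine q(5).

The 4 known values determine q uniquely (degree ≤ 3).
L_0(5) = (7)·(6)·(1)/[(-3)·(-4)·(-9)] = -7/18
L_1(5) = (10)·(6)·(1)/[(3)·(-1)·(-6)] = 10/3
L_2(5) = (10)·(7)·(1)/[(4)·(1)·(-5)] = -7/2
L_3(5) = (10)·(7)·(6)/[(9)·(6)·(5)] = 14/9
Sum: (-2)·(-7/18) + 2·(10/3) + 1·(-7/2) + 7·(14/9) = 89/6

89/6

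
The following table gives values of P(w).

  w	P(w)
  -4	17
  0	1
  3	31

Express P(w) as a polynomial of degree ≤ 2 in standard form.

P(w) = 2w^2 + 4w + 1

L_0(w) = w(w - 3) / [28] = (1/28)w^2 - (3/28)w
L_1(w) = (w + 4)(w - 3) / [-12] = -(1/12)w^2 - (1/12)w + 1
L_2(w) = (w + 4)w / [21] = (1/21)w^2 + (4/21)w
P(w) = 17·L_0 + 1·L_1 + 31·L_2
  17·L_0(w) = (17/28)w^2 - (51/28)w
  1·L_1(w) = -(1/12)w^2 - (1/12)w + 1
  31·L_2(w) = (31/21)w^2 + (124/21)w
Adding term by term: 2w^2 + 4w + 1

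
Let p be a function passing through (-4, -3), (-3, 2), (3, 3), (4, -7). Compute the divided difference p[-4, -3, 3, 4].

-2/21

p[-4,-3] = (2 - (-3)) / (-3 - (-4)) = 5
p[-3,3] = (3 - 2) / (3 - (-3)) = 1/6
p[3,4] = (-7 - 3) / (4 - 3) = -10
p[-4,-3,3] = (1/6 - 5) / (3 - (-4)) = -29/42
p[-3,3,4] = (-10 - 1/6) / (4 - (-3)) = -61/42
p[-4,-3,3,4] = (-61/42 - (-29/42)) / (4 - (-4)) = -2/21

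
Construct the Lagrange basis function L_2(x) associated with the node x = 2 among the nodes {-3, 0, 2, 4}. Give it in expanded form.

L_2(x) = -(1/20)x^3 + (1/20)x^2 + (3/5)x

L_2(x) = (x + 3)x(x - 4) / [(5)·(2)·(-2)]
       = (x^3 - x^2 - 12x) / (-20)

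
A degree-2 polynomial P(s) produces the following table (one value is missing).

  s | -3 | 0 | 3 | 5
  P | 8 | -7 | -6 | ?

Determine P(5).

The 3 known values determine P uniquely (degree ≤ 2).
L_0(5) = (5)·(2)/[(-3)·(-6)] = 5/9
L_1(5) = (8)·(2)/[(3)·(-3)] = -16/9
L_2(5) = (8)·(5)/[(6)·(3)] = 20/9
Sum: 8·(5/9) + (-7)·(-16/9) + (-6)·(20/9) = 32/9

32/9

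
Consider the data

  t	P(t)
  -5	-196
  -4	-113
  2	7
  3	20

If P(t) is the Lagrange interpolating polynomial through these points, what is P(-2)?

-25

L_0(-2) = (2)·(-4)·(-5)/[(-1)·(-7)·(-8)] = -5/7
L_1(-2) = (3)·(-4)·(-5)/[(1)·(-6)·(-7)] = 10/7
L_2(-2) = (3)·(2)·(-5)/[(7)·(6)·(-1)] = 5/7
L_3(-2) = (3)·(2)·(-4)/[(8)·(7)·(1)] = -3/7
Sum: (-196)·(-5/7) + (-113)·(10/7) + 7·(5/7) + 20·(-3/7) = -25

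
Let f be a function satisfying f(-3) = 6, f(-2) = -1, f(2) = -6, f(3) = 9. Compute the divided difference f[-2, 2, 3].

f[-2,2] = (-6 - (-1)) / (2 - (-2)) = -5/4
f[2,3] = (9 - (-6)) / (3 - 2) = 15
f[-2,2,3] = (15 - (-5/4)) / (3 - (-2)) = 13/4

13/4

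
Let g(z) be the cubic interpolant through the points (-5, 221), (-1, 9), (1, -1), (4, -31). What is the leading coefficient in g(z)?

The leading coefficient equals the top divided difference g[-5,-1,1,4].
g[-5,-1] = (9 - 221) / (-1 - (-5)) = -53
g[-1,1] = (-1 - 9) / (1 - (-1)) = -5
g[1,4] = (-31 - (-1)) / (4 - 1) = -10
g[-5,-1,1] = (-5 - (-53)) / (1 - (-5)) = 8
g[-1,1,4] = (-10 - (-5)) / (4 - (-1)) = -1
g[-5,-1,1,4] = (-1 - 8) / (4 - (-5)) = -1

-1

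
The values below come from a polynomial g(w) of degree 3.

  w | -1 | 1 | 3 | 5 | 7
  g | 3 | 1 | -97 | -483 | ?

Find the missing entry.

The 4 known values determine g uniquely (degree ≤ 3).
Evaluate each Lagrange basis at w = 7:
L_0(7) = (6)·(4)·(2)/[(-2)·(-4)·(-6)] = -1
L_1(7) = (8)·(4)·(2)/[(2)·(-2)·(-4)] = 4
L_2(7) = (8)·(6)·(2)/[(4)·(2)·(-2)] = -6
L_3(7) = (8)·(6)·(4)/[(6)·(4)·(2)] = 4
Sum: 3·(-1) + 1·(4) + (-97)·(-6) + (-483)·(4) = -1349

-1349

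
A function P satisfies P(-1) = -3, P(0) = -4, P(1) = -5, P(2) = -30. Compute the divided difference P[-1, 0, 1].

0

P[-1,0] = (-4 - (-3)) / (0 - (-1)) = -1
P[0,1] = (-5 - (-4)) / (1 - 0) = -1
P[-1,0,1] = (-1 - (-1)) / (1 - (-1)) = 0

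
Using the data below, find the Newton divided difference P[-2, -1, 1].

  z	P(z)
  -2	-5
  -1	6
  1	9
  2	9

P[-2,-1] = (6 - (-5)) / (-1 - (-2)) = 11
P[-1,1] = (9 - 6) / (1 - (-1)) = 3/2
P[-2,-1,1] = (3/2 - 11) / (1 - (-2)) = -19/6

-19/6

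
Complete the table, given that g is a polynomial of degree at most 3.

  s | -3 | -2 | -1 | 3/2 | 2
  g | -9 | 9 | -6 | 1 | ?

The 4 known values determine g uniquely (degree ≤ 3).
Evaluate each Lagrange basis at s = 2:
L_0(2) = (4)·(3)·(1/2)/[(-1)·(-2)·(-9/2)] = -2/3
L_1(2) = (5)·(3)·(1/2)/[(1)·(-1)·(-7/2)] = 15/7
L_2(2) = (5)·(4)·(1/2)/[(2)·(1)·(-5/2)] = -2
L_3(2) = (5)·(4)·(3)/[(9/2)·(7/2)·(5/2)] = 32/21
Sum: (-9)·(-2/3) + 9·(15/7) + (-6)·(-2) + 1·(32/21) = 815/21

815/21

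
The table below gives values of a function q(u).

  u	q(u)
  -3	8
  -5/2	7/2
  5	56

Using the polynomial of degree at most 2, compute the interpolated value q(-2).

0

L_0(-2) = (1/2)·(-7)/[(-1/2)·(-8)] = -7/8
L_1(-2) = (1)·(-7)/[(1/2)·(-15/2)] = 28/15
L_2(-2) = (1)·(1/2)/[(8)·(15/2)] = 1/120
Sum: 8·(-7/8) + 7/2·(28/15) + 56·(1/120) = 0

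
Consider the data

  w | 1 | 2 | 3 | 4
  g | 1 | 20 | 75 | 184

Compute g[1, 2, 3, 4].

3

g[1,2] = (20 - 1) / (2 - 1) = 19
g[2,3] = (75 - 20) / (3 - 2) = 55
g[3,4] = (184 - 75) / (4 - 3) = 109
g[1,2,3] = (55 - 19) / (3 - 1) = 18
g[2,3,4] = (109 - 55) / (4 - 2) = 27
g[1,2,3,4] = (27 - 18) / (4 - 1) = 3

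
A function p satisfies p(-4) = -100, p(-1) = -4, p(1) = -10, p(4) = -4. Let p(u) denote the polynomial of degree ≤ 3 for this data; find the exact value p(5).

Evaluate each Lagrange basis at u = 5:
L_0(5) = (6)·(4)·(1)/[(-3)·(-5)·(-8)] = -1/5
L_1(5) = (9)·(4)·(1)/[(3)·(-2)·(-5)] = 6/5
L_2(5) = (9)·(6)·(1)/[(5)·(2)·(-3)] = -9/5
L_3(5) = (9)·(6)·(4)/[(8)·(5)·(3)] = 9/5
Sum: (-100)·(-1/5) + (-4)·(6/5) + (-10)·(-9/5) + (-4)·(9/5) = 26

26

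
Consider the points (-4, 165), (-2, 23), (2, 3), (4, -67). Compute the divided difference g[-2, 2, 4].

-5

g[-2,2] = (3 - 23) / (2 - (-2)) = -5
g[2,4] = (-67 - 3) / (4 - 2) = -35
g[-2,2,4] = (-35 - (-5)) / (4 - (-2)) = -5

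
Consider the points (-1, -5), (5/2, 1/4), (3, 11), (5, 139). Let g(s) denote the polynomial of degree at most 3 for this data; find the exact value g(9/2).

365/4

L_0(9/2) = (2)·(3/2)·(-1/2)/[(-7/2)·(-4)·(-6)] = 1/56
L_1(9/2) = (11/2)·(3/2)·(-1/2)/[(7/2)·(-1/2)·(-5/2)] = -33/35
L_2(9/2) = (11/2)·(2)·(-1/2)/[(4)·(1/2)·(-2)] = 11/8
L_3(9/2) = (11/2)·(2)·(3/2)/[(6)·(5/2)·(2)] = 11/20
Sum: (-5)·(1/56) + 1/4·(-33/35) + 11·(11/8) + 139·(11/20) = 365/4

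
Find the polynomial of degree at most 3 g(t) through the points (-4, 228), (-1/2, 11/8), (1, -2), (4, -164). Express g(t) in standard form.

g(t) = -3t^3 + 2t^2 - t

L_0(t) = (t + 1/2)(t - 1)(t - 4) / [-140] = -(1/140)t^3 + (9/280)t^2 - (3/280)t - 1/70
L_1(t) = (t + 4)(t - 1)(t - 4) / [189/8] = (8/189)t^3 - (8/189)t^2 - (128/189)t + 128/189
L_2(t) = (t + 4)(t + 1/2)(t - 4) / [-45/2] = -(2/45)t^3 - (1/45)t^2 + (32/45)t + 16/45
L_3(t) = (t + 4)(t + 1/2)(t - 1) / [108] = (1/108)t^3 + (7/216)t^2 - (5/216)t - 1/54
g(t) = 228·L_0 + (11/8)·L_1 + (-2)·L_2 + (-164)·L_3
  228·L_0(t) = -(57/35)t^3 + (513/70)t^2 - (171/70)t - 114/35
  (11/8)·L_1(t) = (11/189)t^3 - (11/189)t^2 - (176/189)t + 176/189
  (-2)·L_2(t) = (4/45)t^3 + (2/45)t^2 - (64/45)t - 32/45
  (-164)·L_3(t) = -(41/27)t^3 - (287/54)t^2 + (205/54)t + 82/27
Adding term by term: -3t^3 + 2t^2 - t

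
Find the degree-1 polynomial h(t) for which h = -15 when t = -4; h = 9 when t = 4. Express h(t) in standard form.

h(t) = 3t - 3

L_0(t) = (t - 4) / [-8] = -(1/8)t + 1/2
L_1(t) = (t + 4) / [8] = (1/8)t + 1/2
h(t) = (-15)·L_0 + 9·L_1
  (-15)·L_0(t) = (15/8)t - 15/2
  9·L_1(t) = (9/8)t + 9/2
Adding term by term: 3t - 3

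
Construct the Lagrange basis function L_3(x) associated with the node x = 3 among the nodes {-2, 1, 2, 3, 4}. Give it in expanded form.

L_3(x) = (x + 2)(x - 1)(x - 2)(x - 4) / [(5)·(2)·(1)·(-1)]
       = (x^4 - 5x^3 + 20x - 16) / (-10)

L_3(x) = -(1/10)x^4 + (1/2)x^3 - 2x + 8/5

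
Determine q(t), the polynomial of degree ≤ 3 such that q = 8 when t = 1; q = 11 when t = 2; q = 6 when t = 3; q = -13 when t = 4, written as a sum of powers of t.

q(t) = -t^3 + 2t^2 + 4t + 3

Newton's divided differences:
q[1,2] = (11 - 8) / (2 - 1) = 3
q[2,3] = (6 - 11) / (3 - 2) = -5
q[3,4] = (-13 - 6) / (4 - 3) = -19
q[1,2,3] = (-5 - 3) / (3 - 1) = -4
q[2,3,4] = (-19 - (-5)) / (4 - 2) = -7
q[1,2,3,4] = (-7 - (-4)) / (4 - 1) = -1
q(t) = 8 + 3·(t - 1) + (-4)·(t - 1)(t - 2) + (-1)·(t - 1)(t - 2)(t - 3)
Expanding: q(t) = -t^3 + 2t^2 + 4t + 3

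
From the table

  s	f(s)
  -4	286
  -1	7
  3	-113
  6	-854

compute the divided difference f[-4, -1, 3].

9

f[-4,-1] = (7 - 286) / (-1 - (-4)) = -93
f[-1,3] = (-113 - 7) / (3 - (-1)) = -30
f[-4,-1,3] = (-30 - (-93)) / (3 - (-4)) = 9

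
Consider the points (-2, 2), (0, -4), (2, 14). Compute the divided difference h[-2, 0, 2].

3

h[-2,0] = (-4 - 2) / (0 - (-2)) = -3
h[0,2] = (14 - (-4)) / (2 - 0) = 9
h[-2,0,2] = (9 - (-3)) / (2 - (-2)) = 3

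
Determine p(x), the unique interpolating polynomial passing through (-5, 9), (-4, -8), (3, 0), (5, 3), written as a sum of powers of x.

Build the Lagrange basis polynomials:
L_0(x) = (x + 4)(x - 3)(x - 5) / [-80] = -(1/80)x^3 + (1/20)x^2 + (17/80)x - 3/4
L_1(x) = (x + 5)(x - 3)(x - 5) / [63] = (1/63)x^3 - (1/21)x^2 - (25/63)x + 25/21
L_2(x) = (x + 5)(x + 4)(x - 5) / [-112] = -(1/112)x^3 - (1/28)x^2 + (25/112)x + 25/28
L_3(x) = (x + 5)(x + 4)(x - 3) / [180] = (1/180)x^3 + (1/30)x^2 - (7/180)x - 1/3
p(x) = 9·L_0 + (-8)·L_1 + 0·L_2 + 3·L_3
  9·L_0(x) = -(9/80)x^3 + (9/20)x^2 + (153/80)x - 27/4
  (-8)·L_1(x) = -(8/63)x^3 + (8/21)x^2 + (200/63)x - 200/21
  0·L_2(x) = 0
  3·L_3(x) = (1/60)x^3 + (1/10)x^2 - (7/60)x - 1
Adding term by term: -(1123/5040)x^3 + (391/420)x^2 + (25051/5040)x - 1451/84

p(x) = -(1123/5040)x^3 + (391/420)x^2 + (25051/5040)x - 1451/84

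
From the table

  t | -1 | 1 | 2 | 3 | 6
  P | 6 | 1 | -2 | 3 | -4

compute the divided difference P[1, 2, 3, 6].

-7/6

P[1,2] = (-2 - 1) / (2 - 1) = -3
P[2,3] = (3 - (-2)) / (3 - 2) = 5
P[3,6] = (-4 - 3) / (6 - 3) = -7/3
P[1,2,3] = (5 - (-3)) / (3 - 1) = 4
P[2,3,6] = (-7/3 - 5) / (6 - 2) = -11/6
P[1,2,3,6] = (-11/6 - 4) / (6 - 1) = -7/6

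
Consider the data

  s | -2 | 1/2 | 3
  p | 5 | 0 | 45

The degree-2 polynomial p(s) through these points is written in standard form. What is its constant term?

Build the Lagrange basis polynomials:
L_0(s) = (s - 1/2)(s - 3) / [25/2] = (2/25)s^2 - (7/25)s + 3/25
L_1(s) = (s + 2)(s - 3) / [-25/4] = -(4/25)s^2 + (4/25)s + 24/25
L_2(s) = (s + 2)(s - 1/2) / [25/2] = (2/25)s^2 + (3/25)s - 2/25
p(s) = 5·L_0 + 0·L_1 + 45·L_2
Only the constant term is needed; take it from each L_i and combine:
5·(3/25) + 0·(24/25) + 45·(-2/25) = -3

-3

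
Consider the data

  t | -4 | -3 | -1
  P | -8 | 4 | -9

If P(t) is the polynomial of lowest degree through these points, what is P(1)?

L_0(1) = (4)·(2)/[(-1)·(-3)] = 8/3
L_1(1) = (5)·(2)/[(1)·(-2)] = -5
L_2(1) = (5)·(4)/[(3)·(2)] = 10/3
Sum: (-8)·(8/3) + 4·(-5) + (-9)·(10/3) = -214/3

-214/3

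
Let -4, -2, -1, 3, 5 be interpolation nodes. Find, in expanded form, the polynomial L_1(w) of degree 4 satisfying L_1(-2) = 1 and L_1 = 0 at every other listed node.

L_1(w) = (w + 4)(w + 1)(w - 3)(w - 5) / [(2)·(-1)·(-5)·(-7)]
       = (w^4 - 3w^3 - 21w^2 + 43w + 60) / (-70)

L_1(w) = -(1/70)w^4 + (3/70)w^3 + (3/10)w^2 - (43/70)w - 6/7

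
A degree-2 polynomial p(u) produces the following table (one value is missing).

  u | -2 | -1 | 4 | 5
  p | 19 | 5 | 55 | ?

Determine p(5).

89

The 3 known values determine p uniquely (degree ≤ 2).
L_0(5) = (6)·(1)/[(-1)·(-6)] = 1
L_1(5) = (7)·(1)/[(1)·(-5)] = -7/5
L_2(5) = (7)·(6)/[(6)·(5)] = 7/5
Sum: 19·(1) + 5·(-7/5) + 55·(7/5) = 89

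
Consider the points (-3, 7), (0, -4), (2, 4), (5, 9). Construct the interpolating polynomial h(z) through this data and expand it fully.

Newton's divided differences:
h[-3,0] = (-4 - 7) / (0 - (-3)) = -11/3
h[0,2] = (4 - (-4)) / (2 - 0) = 4
h[2,5] = (9 - 4) / (5 - 2) = 5/3
h[-3,0,2] = (4 - (-11/3)) / (2 - (-3)) = 23/15
h[0,2,5] = (5/3 - 4) / (5 - 0) = -7/15
h[-3,0,2,5] = (-7/15 - 23/15) / (5 - (-3)) = -1/4
h(z) = 7 + (-11/3)·(z + 3) + (23/15)·(z + 3)z + (-1/4)·(z + 3)z(z - 2)
Expanding: h(z) = -(1/4)z^3 + (77/60)z^2 + (73/30)z - 4

h(z) = -(1/4)z^3 + (77/60)z^2 + (73/30)z - 4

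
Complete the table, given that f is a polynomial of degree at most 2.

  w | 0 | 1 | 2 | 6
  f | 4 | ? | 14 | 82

The 3 known values determine f uniquely (degree ≤ 2).
L_0(1) = (-1)·(-5)/[(-2)·(-6)] = 5/12
L_1(1) = (1)·(-5)/[(2)·(-4)] = 5/8
L_2(1) = (1)·(-1)/[(6)·(4)] = -1/24
Sum: 4·(5/12) + 14·(5/8) + 82·(-1/24) = 7

7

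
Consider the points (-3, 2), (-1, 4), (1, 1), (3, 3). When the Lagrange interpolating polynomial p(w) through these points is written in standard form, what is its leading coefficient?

The leading coefficient equals the top divided difference p[-3,-1,1,3].
p[-3,-1] = (4 - 2) / (-1 - (-3)) = 1
p[-1,1] = (1 - 4) / (1 - (-1)) = -3/2
p[1,3] = (3 - 1) / (3 - 1) = 1
p[-3,-1,1] = (-3/2 - 1) / (1 - (-3)) = -5/8
p[-1,1,3] = (1 - (-3/2)) / (3 - (-1)) = 5/8
p[-3,-1,1,3] = (5/8 - (-5/8)) / (3 - (-3)) = 5/24

5/24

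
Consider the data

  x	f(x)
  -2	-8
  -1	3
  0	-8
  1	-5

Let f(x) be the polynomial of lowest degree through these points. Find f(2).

48

L_0(2) = (3)·(2)·(1)/[(-1)·(-2)·(-3)] = -1
L_1(2) = (4)·(2)·(1)/[(1)·(-1)·(-2)] = 4
L_2(2) = (4)·(3)·(1)/[(2)·(1)·(-1)] = -6
L_3(2) = (4)·(3)·(2)/[(3)·(2)·(1)] = 4
Sum: (-8)·(-1) + 3·(4) + (-8)·(-6) + (-5)·(4) = 48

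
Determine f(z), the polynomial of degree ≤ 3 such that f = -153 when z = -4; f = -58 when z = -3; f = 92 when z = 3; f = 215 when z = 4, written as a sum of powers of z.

f(z) = 3z^3 + 2z^2 - 2z - 1

Build the Lagrange basis polynomials:
L_0(z) = (z + 3)(z - 3)(z - 4) / [-56] = -(1/56)z^3 + (1/14)z^2 + (9/56)z - 9/14
L_1(z) = (z + 4)(z - 3)(z - 4) / [42] = (1/42)z^3 - (1/14)z^2 - (8/21)z + 8/7
L_2(z) = (z + 4)(z + 3)(z - 4) / [-42] = -(1/42)z^3 - (1/14)z^2 + (8/21)z + 8/7
L_3(z) = (z + 4)(z + 3)(z - 3) / [56] = (1/56)z^3 + (1/14)z^2 - (9/56)z - 9/14
f(z) = (-153)·L_0 + (-58)·L_1 + 92·L_2 + 215·L_3
  (-153)·L_0(z) = (153/56)z^3 - (153/14)z^2 - (1377/56)z + 1377/14
  (-58)·L_1(z) = -(29/21)z^3 + (29/7)z^2 + (464/21)z - 464/7
  92·L_2(z) = -(46/21)z^3 - (46/7)z^2 + (736/21)z + 736/7
  215·L_3(z) = (215/56)z^3 + (215/14)z^2 - (1935/56)z - 1935/14
Adding term by term: 3z^3 + 2z^2 - 2z - 1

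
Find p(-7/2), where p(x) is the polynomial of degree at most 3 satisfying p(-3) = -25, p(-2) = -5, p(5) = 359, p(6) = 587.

-179/4

Evaluate each Lagrange basis at x = -7/2:
L_0(-7/2) = (-3/2)·(-17/2)·(-19/2)/[(-1)·(-8)·(-9)] = 323/192
L_1(-7/2) = (-1/2)·(-17/2)·(-19/2)/[(1)·(-7)·(-8)] = -323/448
L_2(-7/2) = (-1/2)·(-3/2)·(-19/2)/[(8)·(7)·(-1)] = 57/448
L_3(-7/2) = (-1/2)·(-3/2)·(-17/2)/[(9)·(8)·(1)] = -17/192
Sum: (-25)·(323/192) + (-5)·(-323/448) + 359·(57/448) + 587·(-17/192) = -179/4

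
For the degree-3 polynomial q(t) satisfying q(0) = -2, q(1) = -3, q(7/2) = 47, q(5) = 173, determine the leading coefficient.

L_0(t) = (t - 1)(t - 7/2)(t - 5) / [-35/2] = -(2/35)t^3 + (19/35)t^2 - (52/35)t + 1
L_1(t) = t(t - 7/2)(t - 5) / [10] = (1/10)t^3 - (17/20)t^2 + (7/4)t
L_2(t) = t(t - 1)(t - 5) / [-105/8] = -(8/105)t^3 + (16/35)t^2 - (8/21)t
L_3(t) = t(t - 1)(t - 7/2) / [30] = (1/30)t^3 - (3/20)t^2 + (7/60)t
q(t) = (-2)·L_0 + (-3)·L_1 + 47·L_2 + 173·L_3
Only the coefficient of t^3 is needed; take it from each L_i and combine:
(-2)·(-2/35) + (-3)·(1/10) + 47·(-8/105) + 173·(1/30) = 2

2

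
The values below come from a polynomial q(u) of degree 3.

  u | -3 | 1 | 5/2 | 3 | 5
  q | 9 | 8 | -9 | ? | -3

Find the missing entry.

-2771/220

The 4 known values determine q uniquely (degree ≤ 3).
Evaluate each Lagrange basis at u = 3:
L_0(3) = (2)·(1/2)·(-2)/[(-4)·(-11/2)·(-8)] = 1/88
L_1(3) = (6)·(1/2)·(-2)/[(4)·(-3/2)·(-4)] = -1/4
L_2(3) = (6)·(2)·(-2)/[(11/2)·(3/2)·(-5/2)] = 64/55
L_3(3) = (6)·(2)·(1/2)/[(8)·(4)·(5/2)] = 3/40
Sum: 9·(1/88) + 8·(-1/4) + (-9)·(64/55) + (-3)·(3/40) = -2771/220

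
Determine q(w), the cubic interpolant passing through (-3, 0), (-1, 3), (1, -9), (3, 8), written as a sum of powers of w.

q(w) = (11/12)w^3 + (7/8)w^2 - (83/12)w - 31/8

Newton's divided differences:
q[-3,-1] = (3 - 0) / (-1 - (-3)) = 3/2
q[-1,1] = (-9 - 3) / (1 - (-1)) = -6
q[1,3] = (8 - (-9)) / (3 - 1) = 17/2
q[-3,-1,1] = (-6 - 3/2) / (1 - (-3)) = -15/8
q[-1,1,3] = (17/2 - (-6)) / (3 - (-1)) = 29/8
q[-3,-1,1,3] = (29/8 - (-15/8)) / (3 - (-3)) = 11/12
q(w) = (3/2)·(w + 3) + (-15/8)·(w + 3)(w + 1) + (11/12)·(w + 3)(w + 1)(w - 1)
Expanding: q(w) = (11/12)w^3 + (7/8)w^2 - (83/12)w - 31/8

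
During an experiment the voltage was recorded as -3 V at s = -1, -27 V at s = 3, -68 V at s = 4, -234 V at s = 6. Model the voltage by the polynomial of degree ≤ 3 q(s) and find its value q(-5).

85

L_0(-5) = (-8)·(-9)·(-11)/[(-4)·(-5)·(-7)] = 198/35
L_1(-5) = (-4)·(-9)·(-11)/[(4)·(-1)·(-3)] = -33
L_2(-5) = (-4)·(-8)·(-11)/[(5)·(1)·(-2)] = 176/5
L_3(-5) = (-4)·(-8)·(-9)/[(7)·(3)·(2)] = -48/7
Sum: (-3)·(198/35) + (-27)·(-33) + (-68)·(176/5) + (-234)·(-48/7) = 85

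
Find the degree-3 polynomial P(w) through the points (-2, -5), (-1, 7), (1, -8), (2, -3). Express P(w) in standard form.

P(w) = (8/3)w^3 - (7/6)w^2 - (61/6)w + 2/3

Newton's divided differences:
P[-2,-1] = (7 - (-5)) / (-1 - (-2)) = 12
P[-1,1] = (-8 - 7) / (1 - (-1)) = -15/2
P[1,2] = (-3 - (-8)) / (2 - 1) = 5
P[-2,-1,1] = (-15/2 - 12) / (1 - (-2)) = -13/2
P[-1,1,2] = (5 - (-15/2)) / (2 - (-1)) = 25/6
P[-2,-1,1,2] = (25/6 - (-13/2)) / (2 - (-2)) = 8/3
P(w) = -5 + 12·(w + 2) + (-13/2)·(w + 2)(w + 1) + (8/3)·(w + 2)(w + 1)(w - 1)
Expanding: P(w) = (8/3)w^3 - (7/6)w^2 - (61/6)w + 2/3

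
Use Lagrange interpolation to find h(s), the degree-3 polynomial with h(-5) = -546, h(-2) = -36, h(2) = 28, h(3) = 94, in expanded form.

h(s) = 4s^3 - 2s^2 + 4

Build the Lagrange basis polynomials:
L_0(s) = (s + 2)(s - 2)(s - 3) / [-168] = -(1/168)s^3 + (1/56)s^2 + (1/42)s - 1/14
L_1(s) = (s + 5)(s - 2)(s - 3) / [60] = (1/60)s^3 - (19/60)s + 1/2
L_2(s) = (s + 5)(s + 2)(s - 3) / [-28] = -(1/28)s^3 - (1/7)s^2 + (11/28)s + 15/14
L_3(s) = (s + 5)(s + 2)(s - 2) / [40] = (1/40)s^3 + (1/8)s^2 - (1/10)s - 1/2
h(s) = (-546)·L_0 + (-36)·L_1 + 28·L_2 + 94·L_3
  (-546)·L_0(s) = (13/4)s^3 - (39/4)s^2 - 13s + 39
  (-36)·L_1(s) = -(3/5)s^3 + (57/5)s - 18
  28·L_2(s) = -s^3 - 4s^2 + 11s + 30
  94·L_3(s) = (47/20)s^3 + (47/4)s^2 - (47/5)s - 47
Adding term by term: 4s^3 - 2s^2 + 4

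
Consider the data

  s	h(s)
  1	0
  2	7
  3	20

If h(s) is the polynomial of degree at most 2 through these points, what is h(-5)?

Using Newton's divided-difference form:
h[1,2] = (7 - 0) / (2 - 1) = 7
h[2,3] = (20 - 7) / (3 - 2) = 13
h[1,2,3] = (13 - 7) / (3 - 1) = 3
h(-5) = 0 + 7·(-6) + 3·(-6)·(-7) = 84

84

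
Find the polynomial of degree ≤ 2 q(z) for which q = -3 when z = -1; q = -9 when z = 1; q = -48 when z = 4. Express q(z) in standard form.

L_0(z) = (z - 1)(z - 4) / [10] = (1/10)z^2 - (1/2)z + 2/5
L_1(z) = (z + 1)(z - 4) / [-6] = -(1/6)z^2 + (1/2)z + 2/3
L_2(z) = (z + 1)(z - 1) / [15] = (1/15)z^2 - 1/15
q(z) = (-3)·L_0 + (-9)·L_1 + (-48)·L_2
  (-3)·L_0(z) = -(3/10)z^2 + (3/2)z - 6/5
  (-9)·L_1(z) = (3/2)z^2 - (9/2)z - 6
  (-48)·L_2(z) = -(16/5)z^2 + 16/5
Adding term by term: -2z^2 - 3z - 4

q(z) = -2z^2 - 3z - 4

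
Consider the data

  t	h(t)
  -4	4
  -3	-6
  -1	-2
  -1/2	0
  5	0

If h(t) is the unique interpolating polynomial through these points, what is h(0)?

L_0(0) = (3)·(1)·(1/2)·(-5)/[(-1)·(-3)·(-7/2)·(-9)] = -5/63
L_1(0) = (4)·(1)·(1/2)·(-5)/[(1)·(-2)·(-5/2)·(-8)] = 1/4
L_2(0) = (4)·(3)·(1/2)·(-5)/[(3)·(2)·(-1/2)·(-6)] = -5/3
L_3(0) = (4)·(3)·(1)·(-5)/[(7/2)·(5/2)·(1/2)·(-11/2)] = 192/77
L_4(0) = (4)·(3)·(1)·(1/2)/[(9)·(8)·(6)·(11/2)] = 1/396
Sum: 4·(-5/63) + (-6)·(1/4) + (-2)·(-5/3) + 0 + 0 = 191/126

191/126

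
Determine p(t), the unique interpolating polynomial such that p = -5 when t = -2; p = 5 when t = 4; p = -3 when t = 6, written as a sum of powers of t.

p(t) = -(17/24)t^2 + (37/12)t + 4

L_0(t) = (t - 4)(t - 6) / [48] = (1/48)t^2 - (5/24)t + 1/2
L_1(t) = (t + 2)(t - 6) / [-12] = -(1/12)t^2 + (1/3)t + 1
L_2(t) = (t + 2)(t - 4) / [16] = (1/16)t^2 - (1/8)t - 1/2
p(t) = (-5)·L_0 + 5·L_1 + (-3)·L_2
  (-5)·L_0(t) = -(5/48)t^2 + (25/24)t - 5/2
  5·L_1(t) = -(5/12)t^2 + (5/3)t + 5
  (-3)·L_2(t) = -(3/16)t^2 + (3/8)t + 3/2
Adding term by term: -(17/24)t^2 + (37/12)t + 4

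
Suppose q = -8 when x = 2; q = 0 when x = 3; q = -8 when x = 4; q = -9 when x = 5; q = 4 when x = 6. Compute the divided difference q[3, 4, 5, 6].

q[3,4] = (-8 - 0) / (4 - 3) = -8
q[4,5] = (-9 - (-8)) / (5 - 4) = -1
q[5,6] = (4 - (-9)) / (6 - 5) = 13
q[3,4,5] = (-1 - (-8)) / (5 - 3) = 7/2
q[4,5,6] = (13 - (-1)) / (6 - 4) = 7
q[3,4,5,6] = (7 - 7/2) / (6 - 3) = 7/6

7/6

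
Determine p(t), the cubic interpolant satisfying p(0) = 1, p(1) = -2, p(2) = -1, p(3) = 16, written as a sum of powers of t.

Build the Lagrange basis polynomials:
L_0(t) = (t - 1)(t - 2)(t - 3) / [-6] = -(1/6)t^3 + t^2 - (11/6)t + 1
L_1(t) = t(t - 2)(t - 3) / [2] = (1/2)t^3 - (5/2)t^2 + 3t
L_2(t) = t(t - 1)(t - 3) / [-2] = -(1/2)t^3 + 2t^2 - (3/2)t
L_3(t) = t(t - 1)(t - 2) / [6] = (1/6)t^3 - (1/2)t^2 + (1/3)t
p(t) = 1·L_0 + (-2)·L_1 + (-1)·L_2 + 16·L_3
  1·L_0(t) = -(1/6)t^3 + t^2 - (11/6)t + 1
  (-2)·L_1(t) = -t^3 + 5t^2 - 6t
  (-1)·L_2(t) = (1/2)t^3 - 2t^2 + (3/2)t
  16·L_3(t) = (8/3)t^3 - 8t^2 + (16/3)t
Adding term by term: 2t^3 - 4t^2 - t + 1

p(t) = 2t^3 - 4t^2 - t + 1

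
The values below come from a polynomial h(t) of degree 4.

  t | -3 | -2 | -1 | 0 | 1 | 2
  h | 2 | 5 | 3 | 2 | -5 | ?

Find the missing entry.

-38

The 5 known values determine h uniquely (degree ≤ 4).
Evaluate each Lagrange basis at t = 2:
L_0(2) = (4)·(3)·(2)·(1)/[(-1)·(-2)·(-3)·(-4)] = 1
L_1(2) = (5)·(3)·(2)·(1)/[(1)·(-1)·(-2)·(-3)] = -5
L_2(2) = (5)·(4)·(2)·(1)/[(2)·(1)·(-1)·(-2)] = 10
L_3(2) = (5)·(4)·(3)·(1)/[(3)·(2)·(1)·(-1)] = -10
L_4(2) = (5)·(4)·(3)·(2)/[(4)·(3)·(2)·(1)] = 5
Sum: 2·(1) + 5·(-5) + 3·(10) + 2·(-10) + (-5)·(5) = -38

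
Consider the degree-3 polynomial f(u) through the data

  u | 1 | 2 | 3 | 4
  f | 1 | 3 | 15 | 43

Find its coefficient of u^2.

Build the Lagrange basis polynomials:
L_0(u) = (u - 2)(u - 3)(u - 4) / [-6] = -(1/6)u^3 + (3/2)u^2 - (13/3)u + 4
L_1(u) = (u - 1)(u - 3)(u - 4) / [2] = (1/2)u^3 - 4u^2 + (19/2)u - 6
L_2(u) = (u - 1)(u - 2)(u - 4) / [-2] = -(1/2)u^3 + (7/2)u^2 - 7u + 4
L_3(u) = (u - 1)(u - 2)(u - 3) / [6] = (1/6)u^3 - u^2 + (11/6)u - 1
f(u) = 1·L_0 + 3·L_1 + 15·L_2 + 43·L_3
Only the coefficient of u^2 is needed; take it from each L_i and combine:
1·(3/2) + 3·(-4) + 15·(7/2) + 43·(-1) = -1

-1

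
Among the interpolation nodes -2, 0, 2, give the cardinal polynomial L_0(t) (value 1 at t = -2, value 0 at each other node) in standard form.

L_0(t) = t(t - 2) / [(-2)·(-4)]
       = (t^2 - 2t) / (8)

L_0(t) = (1/8)t^2 - (1/4)t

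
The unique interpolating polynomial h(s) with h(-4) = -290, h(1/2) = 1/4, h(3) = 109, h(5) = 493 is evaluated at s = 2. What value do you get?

Evaluate each Lagrange basis at s = 2:
L_0(2) = (3/2)·(-1)·(-3)/[(-9/2)·(-7)·(-9)] = -1/63
L_1(2) = (6)·(-1)·(-3)/[(9/2)·(-5/2)·(-9/2)] = 16/45
L_2(2) = (6)·(3/2)·(-3)/[(7)·(5/2)·(-2)] = 27/35
L_3(2) = (6)·(3/2)·(-1)/[(9)·(9/2)·(2)] = -1/9
Sum: (-290)·(-1/63) + 1/4·(16/45) + 109·(27/35) + 493·(-1/9) = 34

34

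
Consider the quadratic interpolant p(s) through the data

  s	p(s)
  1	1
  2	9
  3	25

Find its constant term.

1

Build the Lagrange basis polynomials:
L_0(s) = (s - 2)(s - 3) / [2] = (1/2)s^2 - (5/2)s + 3
L_1(s) = (s - 1)(s - 3) / [-1] = -s^2 + 4s - 3
L_2(s) = (s - 1)(s - 2) / [2] = (1/2)s^2 - (3/2)s + 1
p(s) = 1·L_0 + 9·L_1 + 25·L_2
Only the constant term is needed; take it from each L_i and combine:
1·(3) + 9·(-3) + 25·(1) = 1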